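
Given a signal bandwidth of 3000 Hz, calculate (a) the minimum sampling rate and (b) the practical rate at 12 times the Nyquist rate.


By Nyquist theorem, fs_min = 2 * fmax.
fs_min = 2 * 3000 = 6000 Hz
Practical rate = 12 * fs_min = 12 * 6000 = 72000 Hz

fs_min = 6000 Hz, fs_practical = 72000 Hz


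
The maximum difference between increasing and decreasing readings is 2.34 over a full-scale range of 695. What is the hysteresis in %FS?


Hysteresis = (max difference / full scale) * 100%.
H = (2.34 / 695) * 100
H = 0.337 %FS

0.337 %FS


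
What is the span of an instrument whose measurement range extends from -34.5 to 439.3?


Span = upper range - lower range.
Span = 439.3 - (-34.5)
Span = 473.8

473.8


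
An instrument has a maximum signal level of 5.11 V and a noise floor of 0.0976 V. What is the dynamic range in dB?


Dynamic range = 20 * log10(Vmax / Vnoise).
DR = 20 * log10(5.11 / 0.0976)
DR = 20 * log10(52.36)
DR = 34.38 dB

34.38 dB


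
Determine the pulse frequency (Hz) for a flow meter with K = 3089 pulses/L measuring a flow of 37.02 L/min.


Frequency = K * Q / 60 (converting L/min to L/s).
f = 3089 * 37.02 / 60
f = 114354.78 / 60
f = 1905.91 Hz

1905.91 Hz


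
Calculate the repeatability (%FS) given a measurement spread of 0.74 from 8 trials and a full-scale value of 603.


Repeatability = (spread / full scale) * 100%.
R = (0.74 / 603) * 100
R = 0.123 %FS

0.123 %FS


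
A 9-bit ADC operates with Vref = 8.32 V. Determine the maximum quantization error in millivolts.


The maximum quantization error is +/- LSB/2.
LSB = Vref / 2^n = 8.32 / 512 = 0.01625 V
Max error = LSB / 2 = 0.01625 / 2 = 0.008125 V
Max error = 8.125 mV

8.125 mV


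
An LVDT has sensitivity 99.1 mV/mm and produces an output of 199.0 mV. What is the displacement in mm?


Displacement = Vout / sensitivity.
d = 199.0 / 99.1
d = 2.008 mm

2.008 mm


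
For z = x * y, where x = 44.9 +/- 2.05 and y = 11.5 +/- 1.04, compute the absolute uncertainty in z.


For a product z = x*y, the relative uncertainty is:
uz/z = sqrt((ux/x)^2 + (uy/y)^2)
Relative uncertainties: ux/x = 2.05/44.9 = 0.045657
uy/y = 1.04/11.5 = 0.090435
z = 44.9 * 11.5 = 516.4
uz = 516.4 * sqrt(0.045657^2 + 0.090435^2) = 52.31

52.31


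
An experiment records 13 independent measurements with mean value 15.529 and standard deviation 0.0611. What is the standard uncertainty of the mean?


The standard uncertainty for Type A evaluation is u = s / sqrt(n).
u = 0.0611 / sqrt(13)
u = 0.0611 / 3.6056
u = 0.0169

0.0169


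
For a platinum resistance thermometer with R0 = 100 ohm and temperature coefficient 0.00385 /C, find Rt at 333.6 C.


The RTD equation: Rt = R0 * (1 + alpha * T).
Rt = 100 * (1 + 0.00385 * 333.6)
Rt = 100 * (1 + 1.28436)
Rt = 100 * 2.28436
Rt = 228.436 ohm

228.436 ohm


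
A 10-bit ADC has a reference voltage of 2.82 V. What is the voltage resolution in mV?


The resolution (LSB) of an ADC is Vref / 2^n.
LSB = 2.82 / 2^10
LSB = 2.82 / 1024
LSB = 0.00275391 V = 2.75390625 mV

2.75390625 mV


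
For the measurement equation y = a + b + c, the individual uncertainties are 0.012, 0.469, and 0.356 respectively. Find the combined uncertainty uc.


For a sum of independent quantities, uc = sqrt(u1^2 + u2^2 + u3^2).
uc = sqrt(0.012^2 + 0.469^2 + 0.356^2)
uc = sqrt(0.000144 + 0.219961 + 0.126736)
uc = 0.5889

0.5889


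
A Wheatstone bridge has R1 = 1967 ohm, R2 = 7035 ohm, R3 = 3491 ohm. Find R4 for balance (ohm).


At balance: R1*R4 = R2*R3, so R4 = R2*R3/R1.
R4 = 7035 * 3491 / 1967
R4 = 24559185 / 1967
R4 = 12485.6 ohm

12485.6 ohm


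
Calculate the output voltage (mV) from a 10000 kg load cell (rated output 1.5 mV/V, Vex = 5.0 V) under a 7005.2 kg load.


Vout = rated_output * Vex * (load / capacity).
Vout = 1.5 * 5.0 * (7005.2 / 10000)
Vout = 1.5 * 5.0 * 0.70052
Vout = 5.254 mV

5.254 mV


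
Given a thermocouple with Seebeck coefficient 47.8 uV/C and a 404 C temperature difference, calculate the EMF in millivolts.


The thermocouple output V = sensitivity * dT.
V = 47.8 uV/C * 404 C
V = 19311.2 uV
V = 19.311 mV

19.311 mV


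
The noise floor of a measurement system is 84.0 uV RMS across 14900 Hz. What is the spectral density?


Noise spectral density = Vrms / sqrt(BW).
NSD = 84.0 / sqrt(14900)
NSD = 84.0 / 122.0656
NSD = 0.6882 uV/sqrt(Hz)

0.6882 uV/sqrt(Hz)


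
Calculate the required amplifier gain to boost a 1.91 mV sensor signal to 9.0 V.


Gain = Vout / Vin (converting to same units).
G = 9.0 V / 1.91 mV
G = 9000.0 mV / 1.91 mV
G = 4712.04

4712.04


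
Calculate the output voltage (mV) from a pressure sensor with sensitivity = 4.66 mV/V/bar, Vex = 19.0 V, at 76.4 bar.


Output = sensitivity * Vex * P.
Vout = 4.66 * 19.0 * 76.4
Vout = 88.54 * 76.4
Vout = 6764.46 mV

6764.46 mV


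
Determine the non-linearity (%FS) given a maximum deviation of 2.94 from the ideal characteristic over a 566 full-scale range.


Linearity error = (max deviation / full scale) * 100%.
Linearity = (2.94 / 566) * 100
Linearity = 0.519 %FS

0.519 %FS


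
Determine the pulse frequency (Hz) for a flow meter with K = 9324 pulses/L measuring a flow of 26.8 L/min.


Frequency = K * Q / 60 (converting L/min to L/s).
f = 9324 * 26.8 / 60
f = 249883.2 / 60
f = 4164.72 Hz

4164.72 Hz


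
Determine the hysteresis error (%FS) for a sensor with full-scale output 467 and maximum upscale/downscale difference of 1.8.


Hysteresis = (max difference / full scale) * 100%.
H = (1.8 / 467) * 100
H = 0.385 %FS

0.385 %FS


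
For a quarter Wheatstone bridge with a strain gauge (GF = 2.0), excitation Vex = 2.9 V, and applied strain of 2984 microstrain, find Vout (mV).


Quarter bridge output: Vout = (GF * epsilon * Vex) / 4.
Vout = (2.0 * 2984e-6 * 2.9) / 4
Vout = 0.0173072 / 4 V
Vout = 0.0043268 V = 4.3268 mV

4.3268 mV


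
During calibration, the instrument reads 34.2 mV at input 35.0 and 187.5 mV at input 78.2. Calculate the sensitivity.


Sensitivity = (y2 - y1) / (x2 - x1).
S = (187.5 - 34.2) / (78.2 - 35.0)
S = 153.3 / 43.2
S = 3.5486 mV/unit

3.5486 mV/unit


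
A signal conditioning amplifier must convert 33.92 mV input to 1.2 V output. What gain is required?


Gain = Vout / Vin (converting to same units).
G = 1.2 V / 33.92 mV
G = 1200.0 mV / 33.92 mV
G = 35.38

35.38


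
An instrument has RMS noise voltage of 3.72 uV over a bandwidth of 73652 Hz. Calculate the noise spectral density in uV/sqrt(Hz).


Noise spectral density = Vrms / sqrt(BW).
NSD = 3.72 / sqrt(73652)
NSD = 3.72 / 271.389
NSD = 0.0137 uV/sqrt(Hz)

0.0137 uV/sqrt(Hz)


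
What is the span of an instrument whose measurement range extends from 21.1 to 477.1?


Span = upper range - lower range.
Span = 477.1 - (21.1)
Span = 456.0

456.0


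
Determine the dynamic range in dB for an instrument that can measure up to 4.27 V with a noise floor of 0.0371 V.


Dynamic range = 20 * log10(Vmax / Vnoise).
DR = 20 * log10(4.27 / 0.0371)
DR = 20 * log10(115.09)
DR = 41.22 dB

41.22 dB


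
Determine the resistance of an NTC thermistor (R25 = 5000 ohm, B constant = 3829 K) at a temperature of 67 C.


NTC thermistor equation: Rt = R25 * exp(B * (1/T - 1/T25)).
T in Kelvin: 340.15 K, T25 = 298.15 K
1/T - 1/T25 = 1/340.15 - 1/298.15 = -0.00041414
B * (1/T - 1/T25) = 3829 * -0.00041414 = -1.5857
Rt = 5000 * exp(-1.5857) = 1024.0 ohm

1024.0 ohm


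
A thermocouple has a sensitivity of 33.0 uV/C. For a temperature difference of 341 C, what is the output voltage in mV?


The thermocouple output V = sensitivity * dT.
V = 33.0 uV/C * 341 C
V = 11253.0 uV
V = 11.253 mV

11.253 mV


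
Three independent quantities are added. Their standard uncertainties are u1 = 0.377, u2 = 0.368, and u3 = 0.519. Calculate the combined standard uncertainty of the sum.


For a sum of independent quantities, uc = sqrt(u1^2 + u2^2 + u3^2).
uc = sqrt(0.377^2 + 0.368^2 + 0.519^2)
uc = sqrt(0.142129 + 0.135424 + 0.269361)
uc = 0.7395

0.7395


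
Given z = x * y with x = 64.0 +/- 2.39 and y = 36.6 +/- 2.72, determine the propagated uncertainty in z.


For a product z = x*y, the relative uncertainty is:
uz/z = sqrt((ux/x)^2 + (uy/y)^2)
Relative uncertainties: ux/x = 2.39/64.0 = 0.037344
uy/y = 2.72/36.6 = 0.074317
z = 64.0 * 36.6 = 2342.4
uz = 2342.4 * sqrt(0.037344^2 + 0.074317^2) = 194.822

194.822


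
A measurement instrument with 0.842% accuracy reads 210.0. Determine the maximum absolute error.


Absolute error = (accuracy% / 100) * reading.
Error = (0.842 / 100) * 210.0
Error = 0.00842 * 210.0
Error = 1.7682

1.7682


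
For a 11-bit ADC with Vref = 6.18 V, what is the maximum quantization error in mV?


The maximum quantization error is +/- LSB/2.
LSB = Vref / 2^n = 6.18 / 2048 = 0.00301758 V
Max error = LSB / 2 = 0.00301758 / 2 = 0.00150879 V
Max error = 1.5088 mV

1.5088 mV


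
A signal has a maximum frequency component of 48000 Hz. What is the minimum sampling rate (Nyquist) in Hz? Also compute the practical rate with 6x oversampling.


By Nyquist theorem, fs_min = 2 * fmax.
fs_min = 2 * 48000 = 96000 Hz
Practical rate = 6 * fs_min = 6 * 96000 = 576000 Hz

fs_min = 96000 Hz, fs_practical = 576000 Hz


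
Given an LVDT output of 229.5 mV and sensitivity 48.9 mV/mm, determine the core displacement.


Displacement = Vout / sensitivity.
d = 229.5 / 48.9
d = 4.693 mm

4.693 mm


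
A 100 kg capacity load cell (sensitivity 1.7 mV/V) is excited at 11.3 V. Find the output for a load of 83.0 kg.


Vout = rated_output * Vex * (load / capacity).
Vout = 1.7 * 11.3 * (83.0 / 100)
Vout = 1.7 * 11.3 * 0.83
Vout = 15.944 mV

15.944 mV


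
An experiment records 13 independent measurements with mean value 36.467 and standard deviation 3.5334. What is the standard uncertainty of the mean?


The standard uncertainty for Type A evaluation is u = s / sqrt(n).
u = 3.5334 / sqrt(13)
u = 3.5334 / 3.6056
u = 0.98

0.98


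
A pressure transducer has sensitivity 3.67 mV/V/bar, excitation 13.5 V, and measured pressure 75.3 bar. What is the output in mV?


Output = sensitivity * Vex * P.
Vout = 3.67 * 13.5 * 75.3
Vout = 49.545 * 75.3
Vout = 3730.74 mV

3730.74 mV


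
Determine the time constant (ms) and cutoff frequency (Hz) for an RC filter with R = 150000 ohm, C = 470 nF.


Time constant: tau = R * C.
tau = 150000 * 4.70e-07 = 0.0705 s
tau = 70.5 ms
Cutoff frequency: fc = 1 / (2*pi*R*C).
fc = 1 / (2*pi*0.0705) = 2.26 Hz

tau = 70.5 ms, fc = 2.26 Hz


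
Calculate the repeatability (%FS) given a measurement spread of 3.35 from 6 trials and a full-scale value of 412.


Repeatability = (spread / full scale) * 100%.
R = (3.35 / 412) * 100
R = 0.813 %FS

0.813 %FS


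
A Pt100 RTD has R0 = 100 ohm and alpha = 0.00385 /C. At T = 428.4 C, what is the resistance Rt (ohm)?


The RTD equation: Rt = R0 * (1 + alpha * T).
Rt = 100 * (1 + 0.00385 * 428.4)
Rt = 100 * (1 + 1.64934)
Rt = 100 * 2.64934
Rt = 264.934 ohm

264.934 ohm


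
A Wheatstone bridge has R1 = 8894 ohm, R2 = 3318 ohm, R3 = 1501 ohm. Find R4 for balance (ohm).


At balance: R1*R4 = R2*R3, so R4 = R2*R3/R1.
R4 = 3318 * 1501 / 8894
R4 = 4980318 / 8894
R4 = 559.96 ohm

559.96 ohm


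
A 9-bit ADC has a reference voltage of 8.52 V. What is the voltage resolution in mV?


The resolution (LSB) of an ADC is Vref / 2^n.
LSB = 8.52 / 2^9
LSB = 8.52 / 512
LSB = 0.01664062 V = 16.640625 mV

16.640625 mV


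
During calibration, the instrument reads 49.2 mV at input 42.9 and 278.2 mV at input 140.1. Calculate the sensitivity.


Sensitivity = (y2 - y1) / (x2 - x1).
S = (278.2 - 49.2) / (140.1 - 42.9)
S = 229.0 / 97.2
S = 2.356 mV/unit

2.356 mV/unit


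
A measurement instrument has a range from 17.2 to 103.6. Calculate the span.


Span = upper range - lower range.
Span = 103.6 - (17.2)
Span = 86.4

86.4


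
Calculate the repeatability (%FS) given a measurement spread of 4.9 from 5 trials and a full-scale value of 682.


Repeatability = (spread / full scale) * 100%.
R = (4.9 / 682) * 100
R = 0.718 %FS

0.718 %FS


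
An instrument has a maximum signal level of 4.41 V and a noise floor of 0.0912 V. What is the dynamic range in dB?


Dynamic range = 20 * log10(Vmax / Vnoise).
DR = 20 * log10(4.41 / 0.0912)
DR = 20 * log10(48.36)
DR = 33.69 dB

33.69 dB


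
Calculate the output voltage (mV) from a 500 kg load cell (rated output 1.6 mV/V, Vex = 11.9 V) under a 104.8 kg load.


Vout = rated_output * Vex * (load / capacity).
Vout = 1.6 * 11.9 * (104.8 / 500)
Vout = 1.6 * 11.9 * 0.2096
Vout = 3.991 mV

3.991 mV


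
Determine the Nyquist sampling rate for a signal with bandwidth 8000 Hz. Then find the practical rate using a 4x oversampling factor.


By Nyquist theorem, fs_min = 2 * fmax.
fs_min = 2 * 8000 = 16000 Hz
Practical rate = 4 * fs_min = 4 * 16000 = 64000 Hz

fs_min = 16000 Hz, fs_practical = 64000 Hz


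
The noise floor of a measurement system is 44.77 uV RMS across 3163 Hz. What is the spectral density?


Noise spectral density = Vrms / sqrt(BW).
NSD = 44.77 / sqrt(3163)
NSD = 44.77 / 56.2406
NSD = 0.796 uV/sqrt(Hz)

0.796 uV/sqrt(Hz)


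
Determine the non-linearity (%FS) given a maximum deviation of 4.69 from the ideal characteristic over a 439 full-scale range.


Linearity error = (max deviation / full scale) * 100%.
Linearity = (4.69 / 439) * 100
Linearity = 1.068 %FS

1.068 %FS


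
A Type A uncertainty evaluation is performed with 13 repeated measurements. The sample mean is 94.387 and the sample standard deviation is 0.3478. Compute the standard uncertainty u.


The standard uncertainty for Type A evaluation is u = s / sqrt(n).
u = 0.3478 / sqrt(13)
u = 0.3478 / 3.6056
u = 0.0965

0.0965


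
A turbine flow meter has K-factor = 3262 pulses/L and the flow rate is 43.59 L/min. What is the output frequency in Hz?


Frequency = K * Q / 60 (converting L/min to L/s).
f = 3262 * 43.59 / 60
f = 142190.58 / 60
f = 2369.84 Hz

2369.84 Hz


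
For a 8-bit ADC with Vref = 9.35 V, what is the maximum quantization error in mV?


The maximum quantization error is +/- LSB/2.
LSB = Vref / 2^n = 9.35 / 256 = 0.03652344 V
Max error = LSB / 2 = 0.03652344 / 2 = 0.01826172 V
Max error = 18.2617 mV

18.2617 mV


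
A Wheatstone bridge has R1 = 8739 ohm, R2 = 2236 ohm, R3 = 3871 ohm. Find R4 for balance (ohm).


At balance: R1*R4 = R2*R3, so R4 = R2*R3/R1.
R4 = 2236 * 3871 / 8739
R4 = 8655556 / 8739
R4 = 990.45 ohm

990.45 ohm


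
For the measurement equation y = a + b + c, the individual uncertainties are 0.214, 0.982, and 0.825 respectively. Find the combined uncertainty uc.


For a sum of independent quantities, uc = sqrt(u1^2 + u2^2 + u3^2).
uc = sqrt(0.214^2 + 0.982^2 + 0.825^2)
uc = sqrt(0.045796 + 0.964324 + 0.680625)
uc = 1.3003

1.3003


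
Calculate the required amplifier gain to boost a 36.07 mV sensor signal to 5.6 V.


Gain = Vout / Vin (converting to same units).
G = 5.6 V / 36.07 mV
G = 5600.0 mV / 36.07 mV
G = 155.25

155.25


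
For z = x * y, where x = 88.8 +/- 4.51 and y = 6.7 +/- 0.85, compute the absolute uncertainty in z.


For a product z = x*y, the relative uncertainty is:
uz/z = sqrt((ux/x)^2 + (uy/y)^2)
Relative uncertainties: ux/x = 4.51/88.8 = 0.050788
uy/y = 0.85/6.7 = 0.126866
z = 88.8 * 6.7 = 595.0
uz = 595.0 * sqrt(0.050788^2 + 0.126866^2) = 81.304

81.304


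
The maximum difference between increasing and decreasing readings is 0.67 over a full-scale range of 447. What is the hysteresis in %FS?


Hysteresis = (max difference / full scale) * 100%.
H = (0.67 / 447) * 100
H = 0.15 %FS

0.15 %FS


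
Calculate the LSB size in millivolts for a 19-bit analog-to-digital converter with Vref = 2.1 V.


The resolution (LSB) of an ADC is Vref / 2^n.
LSB = 2.1 / 2^19
LSB = 2.1 / 524288
LSB = 4.01e-06 V = 0.00400543 mV

0.00400543 mV


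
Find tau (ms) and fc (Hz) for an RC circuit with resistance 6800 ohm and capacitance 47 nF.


Time constant: tau = R * C.
tau = 6800 * 4.70e-08 = 0.0003196 s
tau = 0.3196 ms
Cutoff frequency: fc = 1 / (2*pi*R*C).
fc = 1 / (2*pi*0.0003196) = 497.98 Hz

tau = 0.3196 ms, fc = 497.98 Hz


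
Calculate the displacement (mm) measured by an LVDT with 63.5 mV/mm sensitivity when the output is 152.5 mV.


Displacement = Vout / sensitivity.
d = 152.5 / 63.5
d = 2.402 mm

2.402 mm


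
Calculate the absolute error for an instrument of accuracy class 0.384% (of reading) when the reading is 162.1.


Absolute error = (accuracy% / 100) * reading.
Error = (0.384 / 100) * 162.1
Error = 0.00384 * 162.1
Error = 0.6225

0.6225


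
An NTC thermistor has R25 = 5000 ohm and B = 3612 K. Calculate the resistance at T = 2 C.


NTC thermistor equation: Rt = R25 * exp(B * (1/T - 1/T25)).
T in Kelvin: 275.15 K, T25 = 298.15 K
1/T - 1/T25 = 1/275.15 - 1/298.15 = 0.00028036
B * (1/T - 1/T25) = 3612 * 0.00028036 = 1.0127
Rt = 5000 * exp(1.0127) = 13764.8 ohm

13764.8 ohm


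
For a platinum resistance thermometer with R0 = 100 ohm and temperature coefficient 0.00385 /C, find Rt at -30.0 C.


The RTD equation: Rt = R0 * (1 + alpha * T).
Rt = 100 * (1 + 0.00385 * -30.0)
Rt = 100 * (1 + -0.1155)
Rt = 100 * 0.8845
Rt = 88.45 ohm

88.45 ohm


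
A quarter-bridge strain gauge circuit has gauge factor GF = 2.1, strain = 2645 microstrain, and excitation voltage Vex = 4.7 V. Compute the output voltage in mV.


Quarter bridge output: Vout = (GF * epsilon * Vex) / 4.
Vout = (2.1 * 2645e-6 * 4.7) / 4
Vout = 0.02610615 / 4 V
Vout = 0.00652654 V = 6.5265 mV

6.5265 mV


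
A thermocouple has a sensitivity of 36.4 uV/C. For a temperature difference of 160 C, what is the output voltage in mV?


The thermocouple output V = sensitivity * dT.
V = 36.4 uV/C * 160 C
V = 5824.0 uV
V = 5.824 mV

5.824 mV


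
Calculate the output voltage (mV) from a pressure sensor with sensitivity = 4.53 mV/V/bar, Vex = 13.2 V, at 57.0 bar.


Output = sensitivity * Vex * P.
Vout = 4.53 * 13.2 * 57.0
Vout = 59.796 * 57.0
Vout = 3408.37 mV

3408.37 mV


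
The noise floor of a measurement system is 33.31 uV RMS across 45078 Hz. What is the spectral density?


Noise spectral density = Vrms / sqrt(BW).
NSD = 33.31 / sqrt(45078)
NSD = 33.31 / 212.3158
NSD = 0.1569 uV/sqrt(Hz)

0.1569 uV/sqrt(Hz)


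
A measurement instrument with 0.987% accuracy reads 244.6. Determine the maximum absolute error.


Absolute error = (accuracy% / 100) * reading.
Error = (0.987 / 100) * 244.6
Error = 0.00987 * 244.6
Error = 2.4142

2.4142


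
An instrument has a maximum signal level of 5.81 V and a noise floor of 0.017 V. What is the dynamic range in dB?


Dynamic range = 20 * log10(Vmax / Vnoise).
DR = 20 * log10(5.81 / 0.017)
DR = 20 * log10(341.76)
DR = 50.67 dB

50.67 dB


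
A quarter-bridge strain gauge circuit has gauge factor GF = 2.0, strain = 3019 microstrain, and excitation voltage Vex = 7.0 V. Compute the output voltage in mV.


Quarter bridge output: Vout = (GF * epsilon * Vex) / 4.
Vout = (2.0 * 3019e-6 * 7.0) / 4
Vout = 0.042266 / 4 V
Vout = 0.0105665 V = 10.5665 mV

10.5665 mV


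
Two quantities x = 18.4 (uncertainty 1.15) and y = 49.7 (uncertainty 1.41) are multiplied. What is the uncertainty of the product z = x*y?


For a product z = x*y, the relative uncertainty is:
uz/z = sqrt((ux/x)^2 + (uy/y)^2)
Relative uncertainties: ux/x = 1.15/18.4 = 0.0625
uy/y = 1.41/49.7 = 0.02837
z = 18.4 * 49.7 = 914.5
uz = 914.5 * sqrt(0.0625^2 + 0.02837^2) = 62.768

62.768


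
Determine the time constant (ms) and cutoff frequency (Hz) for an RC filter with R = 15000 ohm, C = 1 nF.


Time constant: tau = R * C.
tau = 15000 * 1.00e-09 = 1.5e-05 s
tau = 0.015 ms
Cutoff frequency: fc = 1 / (2*pi*R*C).
fc = 1 / (2*pi*1.5e-05) = 10610.33 Hz

tau = 0.015 ms, fc = 10610.33 Hz


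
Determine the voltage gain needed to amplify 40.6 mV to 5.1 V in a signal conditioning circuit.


Gain = Vout / Vin (converting to same units).
G = 5.1 V / 40.6 mV
G = 5100.0 mV / 40.6 mV
G = 125.62

125.62


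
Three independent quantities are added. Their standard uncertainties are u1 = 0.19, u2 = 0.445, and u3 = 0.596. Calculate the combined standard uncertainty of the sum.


For a sum of independent quantities, uc = sqrt(u1^2 + u2^2 + u3^2).
uc = sqrt(0.19^2 + 0.445^2 + 0.596^2)
uc = sqrt(0.0361 + 0.198025 + 0.355216)
uc = 0.7677

0.7677


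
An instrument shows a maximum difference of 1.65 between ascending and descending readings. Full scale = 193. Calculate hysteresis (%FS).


Hysteresis = (max difference / full scale) * 100%.
H = (1.65 / 193) * 100
H = 0.855 %FS

0.855 %FS


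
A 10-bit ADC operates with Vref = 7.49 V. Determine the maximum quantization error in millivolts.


The maximum quantization error is +/- LSB/2.
LSB = Vref / 2^n = 7.49 / 1024 = 0.00731445 V
Max error = LSB / 2 = 0.00731445 / 2 = 0.00365723 V
Max error = 3.6572 mV

3.6572 mV


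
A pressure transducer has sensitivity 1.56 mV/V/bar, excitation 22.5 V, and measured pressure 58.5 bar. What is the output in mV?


Output = sensitivity * Vex * P.
Vout = 1.56 * 22.5 * 58.5
Vout = 35.1 * 58.5
Vout = 2053.35 mV

2053.35 mV


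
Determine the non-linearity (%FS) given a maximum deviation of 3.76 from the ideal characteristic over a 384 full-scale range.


Linearity error = (max deviation / full scale) * 100%.
Linearity = (3.76 / 384) * 100
Linearity = 0.979 %FS

0.979 %FS


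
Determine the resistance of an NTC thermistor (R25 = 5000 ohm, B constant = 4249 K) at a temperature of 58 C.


NTC thermistor equation: Rt = R25 * exp(B * (1/T - 1/T25)).
T in Kelvin: 331.15 K, T25 = 298.15 K
1/T - 1/T25 = 1/331.15 - 1/298.15 = -0.00033424
B * (1/T - 1/T25) = 4249 * -0.00033424 = -1.4202
Rt = 5000 * exp(-1.4202) = 1208.4 ohm

1208.4 ohm


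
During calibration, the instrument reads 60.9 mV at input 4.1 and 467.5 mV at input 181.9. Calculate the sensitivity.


Sensitivity = (y2 - y1) / (x2 - x1).
S = (467.5 - 60.9) / (181.9 - 4.1)
S = 406.6 / 177.8
S = 2.2868 mV/unit

2.2868 mV/unit


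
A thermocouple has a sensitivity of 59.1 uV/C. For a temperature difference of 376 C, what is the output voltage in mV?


The thermocouple output V = sensitivity * dT.
V = 59.1 uV/C * 376 C
V = 22221.6 uV
V = 22.222 mV

22.222 mV


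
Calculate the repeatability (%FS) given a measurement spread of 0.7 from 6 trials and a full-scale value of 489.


Repeatability = (spread / full scale) * 100%.
R = (0.7 / 489) * 100
R = 0.143 %FS

0.143 %FS


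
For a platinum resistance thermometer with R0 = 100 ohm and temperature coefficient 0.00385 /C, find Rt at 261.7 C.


The RTD equation: Rt = R0 * (1 + alpha * T).
Rt = 100 * (1 + 0.00385 * 261.7)
Rt = 100 * (1 + 1.007545)
Rt = 100 * 2.007545
Rt = 200.754 ohm

200.754 ohm


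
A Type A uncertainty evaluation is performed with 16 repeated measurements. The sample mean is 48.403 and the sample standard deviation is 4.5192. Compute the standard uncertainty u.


The standard uncertainty for Type A evaluation is u = s / sqrt(n).
u = 4.5192 / sqrt(16)
u = 4.5192 / 4.0
u = 1.1298

1.1298


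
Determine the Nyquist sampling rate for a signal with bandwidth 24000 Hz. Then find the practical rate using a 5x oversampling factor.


By Nyquist theorem, fs_min = 2 * fmax.
fs_min = 2 * 24000 = 48000 Hz
Practical rate = 5 * fs_min = 5 * 48000 = 240000 Hz

fs_min = 48000 Hz, fs_practical = 240000 Hz


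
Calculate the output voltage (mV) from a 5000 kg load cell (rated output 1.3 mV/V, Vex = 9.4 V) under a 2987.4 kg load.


Vout = rated_output * Vex * (load / capacity).
Vout = 1.3 * 9.4 * (2987.4 / 5000)
Vout = 1.3 * 9.4 * 0.59748
Vout = 7.301 mV

7.301 mV


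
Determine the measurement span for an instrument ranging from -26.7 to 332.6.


Span = upper range - lower range.
Span = 332.6 - (-26.7)
Span = 359.3

359.3


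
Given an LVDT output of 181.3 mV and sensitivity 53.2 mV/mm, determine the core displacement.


Displacement = Vout / sensitivity.
d = 181.3 / 53.2
d = 3.408 mm

3.408 mm


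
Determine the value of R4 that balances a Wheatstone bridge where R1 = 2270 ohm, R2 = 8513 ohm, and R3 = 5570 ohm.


At balance: R1*R4 = R2*R3, so R4 = R2*R3/R1.
R4 = 8513 * 5570 / 2270
R4 = 47417410 / 2270
R4 = 20888.73 ohm

20888.73 ohm


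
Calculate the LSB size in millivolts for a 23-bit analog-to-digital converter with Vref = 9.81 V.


The resolution (LSB) of an ADC is Vref / 2^n.
LSB = 9.81 / 2^23
LSB = 9.81 / 8388608
LSB = 1.17e-06 V = 0.00116944 mV

0.00116944 mV


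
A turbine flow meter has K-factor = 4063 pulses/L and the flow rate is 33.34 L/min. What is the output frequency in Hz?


Frequency = K * Q / 60 (converting L/min to L/s).
f = 4063 * 33.34 / 60
f = 135460.42 / 60
f = 2257.67 Hz

2257.67 Hz


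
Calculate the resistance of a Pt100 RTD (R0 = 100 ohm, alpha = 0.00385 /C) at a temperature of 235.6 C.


The RTD equation: Rt = R0 * (1 + alpha * T).
Rt = 100 * (1 + 0.00385 * 235.6)
Rt = 100 * (1 + 0.90706)
Rt = 100 * 1.90706
Rt = 190.706 ohm

190.706 ohm


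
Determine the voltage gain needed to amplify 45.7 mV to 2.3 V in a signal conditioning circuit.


Gain = Vout / Vin (converting to same units).
G = 2.3 V / 45.7 mV
G = 2300.0 mV / 45.7 mV
G = 50.33

50.33


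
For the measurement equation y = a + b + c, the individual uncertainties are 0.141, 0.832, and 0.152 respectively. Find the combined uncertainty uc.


For a sum of independent quantities, uc = sqrt(u1^2 + u2^2 + u3^2).
uc = sqrt(0.141^2 + 0.832^2 + 0.152^2)
uc = sqrt(0.019881 + 0.692224 + 0.023104)
uc = 0.8574

0.8574


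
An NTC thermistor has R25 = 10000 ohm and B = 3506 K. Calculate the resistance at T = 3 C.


NTC thermistor equation: Rt = R25 * exp(B * (1/T - 1/T25)).
T in Kelvin: 276.15 K, T25 = 298.15 K
1/T - 1/T25 = 1/276.15 - 1/298.15 = 0.0002672
B * (1/T - 1/T25) = 3506 * 0.0002672 = 0.9368
Rt = 10000 * exp(0.9368) = 25518.5 ohm

25518.5 ohm


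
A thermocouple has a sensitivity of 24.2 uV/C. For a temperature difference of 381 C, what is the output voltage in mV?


The thermocouple output V = sensitivity * dT.
V = 24.2 uV/C * 381 C
V = 9220.2 uV
V = 9.22 mV

9.22 mV


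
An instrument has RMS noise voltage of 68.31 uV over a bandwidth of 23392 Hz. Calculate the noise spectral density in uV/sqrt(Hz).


Noise spectral density = Vrms / sqrt(BW).
NSD = 68.31 / sqrt(23392)
NSD = 68.31 / 152.9444
NSD = 0.4466 uV/sqrt(Hz)

0.4466 uV/sqrt(Hz)


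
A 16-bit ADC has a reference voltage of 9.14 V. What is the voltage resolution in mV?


The resolution (LSB) of an ADC is Vref / 2^n.
LSB = 9.14 / 2^16
LSB = 9.14 / 65536
LSB = 0.00013947 V = 0.13946533 mV

0.13946533 mV


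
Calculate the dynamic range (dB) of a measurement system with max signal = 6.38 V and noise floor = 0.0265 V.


Dynamic range = 20 * log10(Vmax / Vnoise).
DR = 20 * log10(6.38 / 0.0265)
DR = 20 * log10(240.75)
DR = 47.63 dB

47.63 dB


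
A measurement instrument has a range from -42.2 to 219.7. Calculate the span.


Span = upper range - lower range.
Span = 219.7 - (-42.2)
Span = 261.9

261.9


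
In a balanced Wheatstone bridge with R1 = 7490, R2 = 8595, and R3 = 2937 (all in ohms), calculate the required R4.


At balance: R1*R4 = R2*R3, so R4 = R2*R3/R1.
R4 = 8595 * 2937 / 7490
R4 = 25243515 / 7490
R4 = 3370.3 ohm

3370.3 ohm


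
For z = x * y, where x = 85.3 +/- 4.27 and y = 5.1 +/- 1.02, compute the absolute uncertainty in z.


For a product z = x*y, the relative uncertainty is:
uz/z = sqrt((ux/x)^2 + (uy/y)^2)
Relative uncertainties: ux/x = 4.27/85.3 = 0.050059
uy/y = 1.02/5.1 = 0.2
z = 85.3 * 5.1 = 435.0
uz = 435.0 * sqrt(0.050059^2 + 0.2^2) = 89.69

89.69


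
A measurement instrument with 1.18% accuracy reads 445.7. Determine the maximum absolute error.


Absolute error = (accuracy% / 100) * reading.
Error = (1.18 / 100) * 445.7
Error = 0.0118 * 445.7
Error = 5.2593

5.2593


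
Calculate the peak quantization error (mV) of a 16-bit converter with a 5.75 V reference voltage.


The maximum quantization error is +/- LSB/2.
LSB = Vref / 2^n = 5.75 / 65536 = 8.774e-05 V
Max error = LSB / 2 = 8.774e-05 / 2 = 4.387e-05 V
Max error = 0.0439 mV

0.0439 mV


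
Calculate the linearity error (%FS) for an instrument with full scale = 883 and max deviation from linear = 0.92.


Linearity error = (max deviation / full scale) * 100%.
Linearity = (0.92 / 883) * 100
Linearity = 0.104 %FS

0.104 %FS


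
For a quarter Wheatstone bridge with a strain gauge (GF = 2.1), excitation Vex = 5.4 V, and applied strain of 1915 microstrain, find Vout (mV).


Quarter bridge output: Vout = (GF * epsilon * Vex) / 4.
Vout = (2.1 * 1915e-6 * 5.4) / 4
Vout = 0.0217161 / 4 V
Vout = 0.00542903 V = 5.429 mV

5.429 mV


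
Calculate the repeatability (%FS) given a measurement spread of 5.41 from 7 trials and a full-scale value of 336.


Repeatability = (spread / full scale) * 100%.
R = (5.41 / 336) * 100
R = 1.61 %FS

1.61 %FS


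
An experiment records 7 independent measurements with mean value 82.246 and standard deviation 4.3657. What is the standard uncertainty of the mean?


The standard uncertainty for Type A evaluation is u = s / sqrt(n).
u = 4.3657 / sqrt(7)
u = 4.3657 / 2.6458
u = 1.6501

1.6501


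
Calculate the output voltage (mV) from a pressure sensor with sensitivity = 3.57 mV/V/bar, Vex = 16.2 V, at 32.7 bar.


Output = sensitivity * Vex * P.
Vout = 3.57 * 16.2 * 32.7
Vout = 57.834 * 32.7
Vout = 1891.17 mV

1891.17 mV


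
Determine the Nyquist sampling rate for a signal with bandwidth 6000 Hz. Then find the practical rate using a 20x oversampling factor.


By Nyquist theorem, fs_min = 2 * fmax.
fs_min = 2 * 6000 = 12000 Hz
Practical rate = 20 * fs_min = 20 * 12000 = 240000 Hz

fs_min = 12000 Hz, fs_practical = 240000 Hz


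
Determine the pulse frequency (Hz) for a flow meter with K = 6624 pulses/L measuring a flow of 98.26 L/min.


Frequency = K * Q / 60 (converting L/min to L/s).
f = 6624 * 98.26 / 60
f = 650874.24 / 60
f = 10847.9 Hz

10847.9 Hz


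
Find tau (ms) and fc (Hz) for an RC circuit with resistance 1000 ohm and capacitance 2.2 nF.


Time constant: tau = R * C.
tau = 1000 * 2.20e-09 = 2.2e-06 s
tau = 0.0022 ms
Cutoff frequency: fc = 1 / (2*pi*R*C).
fc = 1 / (2*pi*2.2e-06) = 72343.16 Hz

tau = 0.0022 ms, fc = 72343.16 Hz


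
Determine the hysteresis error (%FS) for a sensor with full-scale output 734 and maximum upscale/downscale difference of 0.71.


Hysteresis = (max difference / full scale) * 100%.
H = (0.71 / 734) * 100
H = 0.097 %FS

0.097 %FS


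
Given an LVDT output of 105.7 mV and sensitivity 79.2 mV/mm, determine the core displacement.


Displacement = Vout / sensitivity.
d = 105.7 / 79.2
d = 1.335 mm

1.335 mm


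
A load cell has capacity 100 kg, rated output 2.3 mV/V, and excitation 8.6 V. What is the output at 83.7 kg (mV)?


Vout = rated_output * Vex * (load / capacity).
Vout = 2.3 * 8.6 * (83.7 / 100)
Vout = 2.3 * 8.6 * 0.837
Vout = 16.556 mV

16.556 mV


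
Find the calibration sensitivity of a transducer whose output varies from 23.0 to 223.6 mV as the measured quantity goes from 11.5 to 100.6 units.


Sensitivity = (y2 - y1) / (x2 - x1).
S = (223.6 - 23.0) / (100.6 - 11.5)
S = 200.6 / 89.1
S = 2.2514 mV/unit

2.2514 mV/unit


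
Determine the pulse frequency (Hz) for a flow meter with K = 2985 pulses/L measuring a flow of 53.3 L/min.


Frequency = K * Q / 60 (converting L/min to L/s).
f = 2985 * 53.3 / 60
f = 159100.5 / 60
f = 2651.68 Hz

2651.68 Hz


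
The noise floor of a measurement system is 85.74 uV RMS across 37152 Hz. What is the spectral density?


Noise spectral density = Vrms / sqrt(BW).
NSD = 85.74 / sqrt(37152)
NSD = 85.74 / 192.7485
NSD = 0.4448 uV/sqrt(Hz)

0.4448 uV/sqrt(Hz)


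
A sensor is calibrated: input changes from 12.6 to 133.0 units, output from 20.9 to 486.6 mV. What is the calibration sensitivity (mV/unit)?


Sensitivity = (y2 - y1) / (x2 - x1).
S = (486.6 - 20.9) / (133.0 - 12.6)
S = 465.7 / 120.4
S = 3.8679 mV/unit

3.8679 mV/unit


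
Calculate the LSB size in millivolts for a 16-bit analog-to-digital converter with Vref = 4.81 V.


The resolution (LSB) of an ADC is Vref / 2^n.
LSB = 4.81 / 2^16
LSB = 4.81 / 65536
LSB = 7.339e-05 V = 0.07339478 mV

0.07339478 mV


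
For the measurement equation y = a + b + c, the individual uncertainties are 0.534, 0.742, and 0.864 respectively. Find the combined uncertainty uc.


For a sum of independent quantities, uc = sqrt(u1^2 + u2^2 + u3^2).
uc = sqrt(0.534^2 + 0.742^2 + 0.864^2)
uc = sqrt(0.285156 + 0.550564 + 0.746496)
uc = 1.2579

1.2579


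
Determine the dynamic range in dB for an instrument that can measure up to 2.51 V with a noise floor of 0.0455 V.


Dynamic range = 20 * log10(Vmax / Vnoise).
DR = 20 * log10(2.51 / 0.0455)
DR = 20 * log10(55.16)
DR = 34.83 dB

34.83 dB


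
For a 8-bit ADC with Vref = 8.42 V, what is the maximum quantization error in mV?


The maximum quantization error is +/- LSB/2.
LSB = Vref / 2^n = 8.42 / 256 = 0.03289062 V
Max error = LSB / 2 = 0.03289062 / 2 = 0.01644531 V
Max error = 16.4453 mV

16.4453 mV


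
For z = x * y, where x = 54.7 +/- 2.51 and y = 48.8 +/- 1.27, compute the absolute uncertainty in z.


For a product z = x*y, the relative uncertainty is:
uz/z = sqrt((ux/x)^2 + (uy/y)^2)
Relative uncertainties: ux/x = 2.51/54.7 = 0.045887
uy/y = 1.27/48.8 = 0.026025
z = 54.7 * 48.8 = 2669.4
uz = 2669.4 * sqrt(0.045887^2 + 0.026025^2) = 140.816

140.816


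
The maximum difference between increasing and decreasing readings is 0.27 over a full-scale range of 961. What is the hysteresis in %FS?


Hysteresis = (max difference / full scale) * 100%.
H = (0.27 / 961) * 100
H = 0.028 %FS

0.028 %FS


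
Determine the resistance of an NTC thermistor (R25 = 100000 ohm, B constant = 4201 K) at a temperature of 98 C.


NTC thermistor equation: Rt = R25 * exp(B * (1/T - 1/T25)).
T in Kelvin: 371.15 K, T25 = 298.15 K
1/T - 1/T25 = 1/371.15 - 1/298.15 = -0.00065969
B * (1/T - 1/T25) = 4201 * -0.00065969 = -2.7713
Rt = 100000 * exp(-2.7713) = 6257.8 ohm

6257.8 ohm


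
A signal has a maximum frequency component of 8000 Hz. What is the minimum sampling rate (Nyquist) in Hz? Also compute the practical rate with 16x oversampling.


By Nyquist theorem, fs_min = 2 * fmax.
fs_min = 2 * 8000 = 16000 Hz
Practical rate = 16 * fs_min = 16 * 16000 = 256000 Hz

fs_min = 16000 Hz, fs_practical = 256000 Hz


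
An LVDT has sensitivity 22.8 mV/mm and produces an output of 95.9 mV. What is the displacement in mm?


Displacement = Vout / sensitivity.
d = 95.9 / 22.8
d = 4.206 mm

4.206 mm


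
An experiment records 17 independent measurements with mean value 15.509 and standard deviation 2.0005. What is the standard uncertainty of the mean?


The standard uncertainty for Type A evaluation is u = s / sqrt(n).
u = 2.0005 / sqrt(17)
u = 2.0005 / 4.1231
u = 0.4852

0.4852


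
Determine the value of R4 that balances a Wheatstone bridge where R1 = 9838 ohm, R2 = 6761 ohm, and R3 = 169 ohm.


At balance: R1*R4 = R2*R3, so R4 = R2*R3/R1.
R4 = 6761 * 169 / 9838
R4 = 1142609 / 9838
R4 = 116.14 ohm

116.14 ohm


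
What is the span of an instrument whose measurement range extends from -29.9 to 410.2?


Span = upper range - lower range.
Span = 410.2 - (-29.9)
Span = 440.1

440.1


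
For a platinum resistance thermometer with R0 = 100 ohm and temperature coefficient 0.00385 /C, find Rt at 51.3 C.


The RTD equation: Rt = R0 * (1 + alpha * T).
Rt = 100 * (1 + 0.00385 * 51.3)
Rt = 100 * (1 + 0.197505)
Rt = 100 * 1.197505
Rt = 119.751 ohm

119.751 ohm


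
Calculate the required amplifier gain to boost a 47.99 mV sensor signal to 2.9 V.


Gain = Vout / Vin (converting to same units).
G = 2.9 V / 47.99 mV
G = 2900.0 mV / 47.99 mV
G = 60.43

60.43


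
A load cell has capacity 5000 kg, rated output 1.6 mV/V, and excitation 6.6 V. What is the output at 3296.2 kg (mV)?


Vout = rated_output * Vex * (load / capacity).
Vout = 1.6 * 6.6 * (3296.2 / 5000)
Vout = 1.6 * 6.6 * 0.65924
Vout = 6.962 mV

6.962 mV


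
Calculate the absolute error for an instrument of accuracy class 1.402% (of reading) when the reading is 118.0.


Absolute error = (accuracy% / 100) * reading.
Error = (1.402 / 100) * 118.0
Error = 0.01402 * 118.0
Error = 1.6544

1.6544


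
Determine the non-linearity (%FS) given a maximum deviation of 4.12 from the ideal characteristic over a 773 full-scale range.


Linearity error = (max deviation / full scale) * 100%.
Linearity = (4.12 / 773) * 100
Linearity = 0.533 %FS

0.533 %FS


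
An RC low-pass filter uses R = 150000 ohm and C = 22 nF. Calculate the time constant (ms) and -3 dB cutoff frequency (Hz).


Time constant: tau = R * C.
tau = 150000 * 2.20e-08 = 0.0033 s
tau = 3.3 ms
Cutoff frequency: fc = 1 / (2*pi*R*C).
fc = 1 / (2*pi*0.0033) = 48.23 Hz

tau = 3.3 ms, fc = 48.23 Hz


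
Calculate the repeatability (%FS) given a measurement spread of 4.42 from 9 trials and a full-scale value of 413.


Repeatability = (spread / full scale) * 100%.
R = (4.42 / 413) * 100
R = 1.07 %FS

1.07 %FS


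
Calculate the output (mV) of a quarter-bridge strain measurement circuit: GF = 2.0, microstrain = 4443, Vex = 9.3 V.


Quarter bridge output: Vout = (GF * epsilon * Vex) / 4.
Vout = (2.0 * 4443e-6 * 9.3) / 4
Vout = 0.0826398 / 4 V
Vout = 0.02065995 V = 20.6599 mV

20.6599 mV


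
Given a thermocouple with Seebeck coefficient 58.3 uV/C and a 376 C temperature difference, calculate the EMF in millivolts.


The thermocouple output V = sensitivity * dT.
V = 58.3 uV/C * 376 C
V = 21920.8 uV
V = 21.921 mV

21.921 mV


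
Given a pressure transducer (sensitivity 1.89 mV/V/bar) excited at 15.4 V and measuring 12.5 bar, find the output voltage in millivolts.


Output = sensitivity * Vex * P.
Vout = 1.89 * 15.4 * 12.5
Vout = 29.106 * 12.5
Vout = 363.82 mV

363.82 mV


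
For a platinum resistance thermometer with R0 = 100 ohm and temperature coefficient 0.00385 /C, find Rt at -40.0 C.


The RTD equation: Rt = R0 * (1 + alpha * T).
Rt = 100 * (1 + 0.00385 * -40.0)
Rt = 100 * (1 + -0.154)
Rt = 100 * 0.846
Rt = 84.6 ohm

84.6 ohm


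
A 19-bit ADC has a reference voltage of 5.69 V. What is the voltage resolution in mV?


The resolution (LSB) of an ADC is Vref / 2^n.
LSB = 5.69 / 2^19
LSB = 5.69 / 524288
LSB = 1.085e-05 V = 0.01085281 mV

0.01085281 mV


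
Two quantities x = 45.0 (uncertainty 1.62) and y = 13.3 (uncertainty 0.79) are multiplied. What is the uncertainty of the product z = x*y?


For a product z = x*y, the relative uncertainty is:
uz/z = sqrt((ux/x)^2 + (uy/y)^2)
Relative uncertainties: ux/x = 1.62/45.0 = 0.036
uy/y = 0.79/13.3 = 0.059398
z = 45.0 * 13.3 = 598.5
uz = 598.5 * sqrt(0.036^2 + 0.059398^2) = 41.57

41.57


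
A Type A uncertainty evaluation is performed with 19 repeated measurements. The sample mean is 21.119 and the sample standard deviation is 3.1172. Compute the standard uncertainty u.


The standard uncertainty for Type A evaluation is u = s / sqrt(n).
u = 3.1172 / sqrt(19)
u = 3.1172 / 4.3589
u = 0.7151

0.7151


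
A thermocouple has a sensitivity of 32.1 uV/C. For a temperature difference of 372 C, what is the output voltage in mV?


The thermocouple output V = sensitivity * dT.
V = 32.1 uV/C * 372 C
V = 11941.2 uV
V = 11.941 mV

11.941 mV


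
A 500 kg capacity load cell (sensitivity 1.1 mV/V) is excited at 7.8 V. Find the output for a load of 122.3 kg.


Vout = rated_output * Vex * (load / capacity).
Vout = 1.1 * 7.8 * (122.3 / 500)
Vout = 1.1 * 7.8 * 0.2446
Vout = 2.099 mV

2.099 mV


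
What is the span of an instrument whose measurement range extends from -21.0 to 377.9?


Span = upper range - lower range.
Span = 377.9 - (-21.0)
Span = 398.9

398.9
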